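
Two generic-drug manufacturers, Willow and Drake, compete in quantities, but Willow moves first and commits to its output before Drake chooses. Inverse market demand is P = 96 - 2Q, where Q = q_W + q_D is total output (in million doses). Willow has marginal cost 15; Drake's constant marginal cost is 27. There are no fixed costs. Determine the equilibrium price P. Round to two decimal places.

38.25

Solve by backward induction. Given q_W, the follower Drake maximises π_D = (96 - 2q_W - 2q_D)q_D - 27q_D.
Setting the follower's marginal profit to zero, 69 - 2q_W - 4q_D = 0, i.e. q_D = (69 - 2q_W)/4.
The leader anticipates this reaction. Substituting into P = 96 - 2Q gives P = 123/2 - q_W, so π_W = (123/2 - q_W)q_W - 15q_W.
The leader's first-order condition 93/2 - 2q_W = 0 yields q_W = 93/4.
Then q_D = (69 - 2·(93/4))/4 = 45/8.
Total output Q = 231/8, so price P = 96 - 2·(231/8) = 153/4.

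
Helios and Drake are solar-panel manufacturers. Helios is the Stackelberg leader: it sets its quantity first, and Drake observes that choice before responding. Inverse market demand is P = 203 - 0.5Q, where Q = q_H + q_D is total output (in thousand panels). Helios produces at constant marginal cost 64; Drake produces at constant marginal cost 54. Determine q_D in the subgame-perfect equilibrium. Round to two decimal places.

Solve by backward induction. Given q_H, the follower Drake maximises π_D = (203 - (1/2)q_H - (1/2)q_D)q_D - 54q_D.
Follower FOC: 149 - (1/2)q_H - q_D = 0, so q_D(q_H) = (149 - (1/2)q_H).
Helios substitutes q_D(q_H) into its own profit: π_H = q_H(203 - (1/2)q_H - (149 - (1/2)q_H)/2) - 64q_H = (257/2 - (1/4)q_H)q_H - 64q_H.
The leader's first-order condition 129/2 - (1/2)q_H = 0 yields q_H = 129.
Then q_D = (149 - (1/2)·129) = 169/2.

84.50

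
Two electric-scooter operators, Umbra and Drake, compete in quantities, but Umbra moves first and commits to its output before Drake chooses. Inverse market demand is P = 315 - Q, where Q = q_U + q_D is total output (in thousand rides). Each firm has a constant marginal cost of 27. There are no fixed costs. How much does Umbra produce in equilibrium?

The follower Drake best-responds to any q_U: π_D = (315 - Q)q_D - 27q_D.
Setting the follower's marginal profit to zero, 288 - q_U - 2q_D = 0, i.e. q_D = (288 - q_U)/2.
The leader anticipates this reaction. Substituting into P = 315 - Q gives P = 171 - (1/2)q_U, so π_U = (171 - (1/2)q_U)q_U - 27q_U.
Leader FOC: 144 - q_U = 0, so q_U = 144.
Then q_D = (288 - 144)/2 = 72.

144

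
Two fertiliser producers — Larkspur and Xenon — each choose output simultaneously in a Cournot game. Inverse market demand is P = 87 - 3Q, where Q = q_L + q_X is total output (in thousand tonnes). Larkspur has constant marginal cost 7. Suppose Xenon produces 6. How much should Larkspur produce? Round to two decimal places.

With the rival's output fixed at 6, Larkspur's profit is π_L = (87 - 3·6 - 3q_L)q_L - (7q_L) = (69 - 3q_L)q_L - (7q_L).
∂π_L/∂q_L = 62 - 6q_L = 0, so q_L = 31/3.

10.33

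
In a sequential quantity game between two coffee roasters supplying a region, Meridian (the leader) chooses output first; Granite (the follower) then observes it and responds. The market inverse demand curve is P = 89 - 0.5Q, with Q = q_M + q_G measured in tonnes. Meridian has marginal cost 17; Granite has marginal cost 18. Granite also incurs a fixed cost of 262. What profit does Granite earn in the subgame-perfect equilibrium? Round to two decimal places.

333.13

Solve by backward induction. Given q_M, the follower Granite maximises π_G = (89 - (1/2)q_M - (1/2)q_G)q_G - 18q_G.
∂π_G/∂q_G = 71 - (1/2)q_M - q_G = 0 gives the reaction function q_G = (71 - (1/2)q_M).
The leader anticipates this reaction. Substituting into P = 89 - 0.5Q gives P = 107/2 - (1/4)q_M, so π_M = (107/2 - (1/4)q_M)q_M - 17q_M.
Leader FOC: 73/2 - (1/2)q_M = 0, so q_M = 73.
Then q_G = (71 - (1/2)·73) = 69/2.
Price P = 89 - (1/2)·(215/2) = 141/4.
Granite's profit: (141/4 - 18)·(69/2) - 262 = 333.1250.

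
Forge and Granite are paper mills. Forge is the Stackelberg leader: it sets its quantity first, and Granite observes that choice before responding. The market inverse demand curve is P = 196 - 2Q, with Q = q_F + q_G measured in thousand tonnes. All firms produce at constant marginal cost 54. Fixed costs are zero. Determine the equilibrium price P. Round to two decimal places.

89.50

The follower Granite best-responds to any q_F: π_G = (196 - 2Q)q_G - 54q_G.
Setting the follower's marginal profit to zero, 142 - 2q_F - 4q_G = 0, i.e. q_G = (142 - 2q_F)/4.
Forge substitutes q_G(q_F) into its own profit: π_F = q_F(196 - 2q_F - (142 - 2q_F)/2) - 54q_F = (125 - q_F)q_F - 54q_F.
The leader's first-order condition 71 - 2q_F = 0 yields q_F = 71/2.
Then q_G = (142 - 2·(71/2))/4 = 71/4.
Total output Q = 213/4, so price P = 196 - 2·(213/4) = 179/2.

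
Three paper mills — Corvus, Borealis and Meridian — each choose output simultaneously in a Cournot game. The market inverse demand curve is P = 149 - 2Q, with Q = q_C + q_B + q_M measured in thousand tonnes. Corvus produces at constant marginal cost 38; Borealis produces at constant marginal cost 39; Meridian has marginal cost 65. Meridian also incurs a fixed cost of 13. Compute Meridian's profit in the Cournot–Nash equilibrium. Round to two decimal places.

17.03

Corvus's profit: π_C = (149 - 2Q)q_C - (38q_C). Setting ∂π_C/∂q_C = 0: 111 - 4q_C - 2(q_B + q_M) = 0.
Borealis's profit: π_B = (149 - 2Q)q_B - (39q_B). Setting ∂π_B/∂q_B = 0: 110 - 4q_B - 2(q_C + q_M) = 0.
Meridian's first-order condition: 84 - 4q_M - 2(q_C + q_B) = 0.
Adding the 3 first-order conditions: 305 − 8Q = 0, so Q = 305/8.
Back-substituting: q_C = (111 − 305/4)/2 = 139/8, q_B = (110 − 305/4)/2 = 135/8, q_M = (84 − 305/4)/2 = 31/8.
Price P = 149 - 2·(305/8) = 291/4.
Meridian's profit: (291/4 - 65)·(31/8) - 13 = 545/32.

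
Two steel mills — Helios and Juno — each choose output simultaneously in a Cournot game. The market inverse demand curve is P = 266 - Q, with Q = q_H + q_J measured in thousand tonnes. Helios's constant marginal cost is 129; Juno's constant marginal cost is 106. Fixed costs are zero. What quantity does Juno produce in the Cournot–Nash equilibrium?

Helios's profit: π_H = (266 - Q)q_H - (129q_H). Setting ∂π_H/∂q_H = 0: 137 - 2q_H - (q_J) = 0.
Juno's first-order condition: 160 - 2q_J - (q_H) = 0.
Best responses: q_H = (137 - q_J)/2, q_J = (160 - q_H)/2.
Substituting one into the other gives q_H = 38 and q_J = 61.

61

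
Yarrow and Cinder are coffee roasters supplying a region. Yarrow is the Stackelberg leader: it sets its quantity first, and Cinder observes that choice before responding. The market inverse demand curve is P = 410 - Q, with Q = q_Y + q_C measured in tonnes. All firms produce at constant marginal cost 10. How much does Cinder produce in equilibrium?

Solve by backward induction. Given q_Y, the follower Cinder maximises π_C = (410 - q_Y - q_C)q_C - 10q_C.
∂π_C/∂q_C = 400 - q_Y - 2q_C = 0 gives the reaction function q_C = (400 - q_Y)/2.
Yarrow substitutes q_C(q_Y) into its own profit: π_Y = q_Y(410 - q_Y - (400 - q_Y)/2) - 10q_Y = (210 - (1/2)q_Y)q_Y - 10q_Y.
Maximising: ∂π_Y/∂q_Y = 200 - q_Y = 0, giving q_Y = 200.
Then q_C = (400 - 200)/2 = 100.

100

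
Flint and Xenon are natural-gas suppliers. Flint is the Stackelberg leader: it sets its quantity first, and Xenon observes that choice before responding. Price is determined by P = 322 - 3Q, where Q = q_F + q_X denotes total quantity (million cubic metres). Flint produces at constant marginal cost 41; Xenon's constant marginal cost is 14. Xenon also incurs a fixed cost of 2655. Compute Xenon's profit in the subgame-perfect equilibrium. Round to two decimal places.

The follower Xenon best-responds to any q_F: π_X = (322 - 3Q)q_X - 14q_X.
∂π_X/∂q_X = 308 - 3q_F - 6q_X = 0 gives the reaction function q_X = (308 - 3q_F)/6.
Flint substitutes q_X(q_F) into its own profit: π_F = q_F(322 - 3q_F - (308 - 3q_F)/2) - 41q_F = (168 - (3/2)q_F)q_F - 41q_F.
Maximising: ∂π_F/∂q_F = 127 - 3q_F = 0, giving q_F = 127/3.
Then q_X = (308 - 3·(127/3))/6 = 181/6.
Price P = 322 - 3·(145/2) = 209/2.
Xenon's profit: (209/2 - 14)·(181/6) - 2655 = 901/12.

75.08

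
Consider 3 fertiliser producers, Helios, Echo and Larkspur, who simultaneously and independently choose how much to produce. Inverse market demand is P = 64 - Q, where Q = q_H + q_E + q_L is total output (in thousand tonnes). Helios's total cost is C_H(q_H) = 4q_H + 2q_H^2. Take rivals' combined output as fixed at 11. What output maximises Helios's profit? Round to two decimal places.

8.17

With rivals' combined output fixed at 11, Helios's profit is π_H = (64 - 11 - q_H)q_H - (4q_H + 2q_H²) = (53 - q_H)q_H - (4q_H + 2q_H²).
∂π_H/∂q_H = 49 - 6q_H = 0, so q_H = 49/6.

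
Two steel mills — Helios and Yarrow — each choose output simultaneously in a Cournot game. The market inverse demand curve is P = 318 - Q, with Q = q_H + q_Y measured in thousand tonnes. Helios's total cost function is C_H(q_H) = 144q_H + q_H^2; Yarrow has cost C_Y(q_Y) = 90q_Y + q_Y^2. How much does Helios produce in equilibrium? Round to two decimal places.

Helios's profit: π_H = (318 - Q)q_H - (144q_H + q_H²). Setting ∂π_H/∂q_H = 0: 174 - 4q_H - (q_Y) = 0.
Yarrow's profit: π_Y = (318 - Q)q_Y - (90q_Y + q_Y²). Setting ∂π_Y/∂q_Y = 0: 228 - 4q_Y - (q_H) = 0.
So q_H = (174 - q_Y)/4 and q_Y = (228 - q_H)/4.
Solving the pair: q_H = 156/5, q_Y = 246/5.

31.20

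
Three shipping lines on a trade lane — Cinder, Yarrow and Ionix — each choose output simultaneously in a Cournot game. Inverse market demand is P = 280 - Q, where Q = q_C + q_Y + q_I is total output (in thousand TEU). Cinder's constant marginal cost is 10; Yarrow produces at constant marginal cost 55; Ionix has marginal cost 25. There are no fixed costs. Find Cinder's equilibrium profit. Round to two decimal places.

Cinder's profit: π_C = (280 - Q)q_C - (10q_C). Setting ∂π_C/∂q_C = 0: 270 - 2q_C - (q_Y + q_I) = 0.
Yarrow's first-order condition: 225 - 2q_Y - (q_C + q_I) = 0.
Ionix's first-order condition: 255 - 2q_I - (q_C + q_Y) = 0.
Adding the 3 first-order conditions: 750 − 4Q = 0, so Q = 375/2.
Back-substituting: q_C = (270 − 375/2) = 165/2, q_Y = (225 − 375/2) = 75/2, q_I = (255 − 375/2) = 135/2.
Price P = 280 - 375/2 = 185/2.
Cinder's profit: (185/2 - 10)·(165/2) = 6806.2500.

6806.25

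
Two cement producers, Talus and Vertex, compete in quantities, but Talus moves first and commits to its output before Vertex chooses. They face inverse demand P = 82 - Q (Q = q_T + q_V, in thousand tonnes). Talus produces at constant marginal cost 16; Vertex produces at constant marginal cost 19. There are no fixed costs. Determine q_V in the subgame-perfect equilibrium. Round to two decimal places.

The follower Vertex best-responds to any q_T: π_V = (82 - Q)q_V - 19q_V.
Follower FOC: 63 - q_T - 2q_V = 0, so q_V(q_T) = (63 - q_T)/2.
The leader anticipates this reaction. Substituting into P = 82 - Q gives P = 101/2 - (1/2)q_T, so π_T = (101/2 - (1/2)q_T)q_T - 16q_T.
Maximising: ∂π_T/∂q_T = 69/2 - q_T = 0, giving q_T = 69/2.
Then q_V = (63 - 69/2)/2 = 57/4.

14.25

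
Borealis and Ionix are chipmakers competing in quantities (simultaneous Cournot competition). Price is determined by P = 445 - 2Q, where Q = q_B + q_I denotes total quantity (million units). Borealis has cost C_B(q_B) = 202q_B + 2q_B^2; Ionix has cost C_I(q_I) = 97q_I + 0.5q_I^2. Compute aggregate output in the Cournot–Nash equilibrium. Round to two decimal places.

78.25

Borealis's profit: π_B = (445 - 2Q)q_B - (202q_B + 2q_B²). Setting ∂π_B/∂q_B = 0: 243 - 8q_B - 2(q_I) = 0.
Ionix's profit: π_I = (445 - 2Q)q_I - (97q_I + (1/2)q_I²). Setting ∂π_I/∂q_I = 0: 348 - 5q_I - 2(q_B) = 0.
Best responses: q_B = (243 - 2q_I)/8, q_I = (348 - 2q_B)/5.
Substituting one into the other gives q_B = 173/12 and q_I = 383/6.
Total output Q = 173/12 + 383/6 = 313/4.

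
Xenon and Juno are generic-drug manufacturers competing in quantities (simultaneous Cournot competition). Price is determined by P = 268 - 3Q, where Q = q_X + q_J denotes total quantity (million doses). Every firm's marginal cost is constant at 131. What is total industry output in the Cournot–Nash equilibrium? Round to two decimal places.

A representative firm's profit is π_i = q_i(268 - 3Q) - 131q_i.
First-order condition (treating rivals' output as given): 137 - 6q_i - 3q_j = 0.
By symmetry each firm produces the same amount; substituting q_j = q_i yields q_i = 137/9.
Total output Q = 137/9 + 137/9 = 274/9.

30.44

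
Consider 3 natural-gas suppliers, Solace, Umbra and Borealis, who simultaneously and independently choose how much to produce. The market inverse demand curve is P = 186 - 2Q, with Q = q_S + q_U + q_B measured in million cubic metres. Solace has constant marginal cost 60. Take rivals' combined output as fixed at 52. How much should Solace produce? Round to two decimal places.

5.50

With rivals' combined output fixed at 52, Solace's profit is π_S = (186 - 2·52 - 2q_S)q_S - (60q_S) = (82 - 2q_S)q_S - (60q_S).
∂π_S/∂q_S = 22 - 4q_S = 0, so q_S = 11/2.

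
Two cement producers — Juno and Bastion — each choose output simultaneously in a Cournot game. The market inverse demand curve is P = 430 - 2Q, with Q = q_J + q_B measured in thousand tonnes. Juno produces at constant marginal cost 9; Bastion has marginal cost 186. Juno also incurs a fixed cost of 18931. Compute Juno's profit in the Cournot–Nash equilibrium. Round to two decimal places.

Juno's profit: π_J = (430 - 2Q)q_J - (9q_J). Setting ∂π_J/∂q_J = 0: 421 - 4q_J - 2(q_B) = 0.
Bastion's profit: π_B = (430 - 2Q)q_B - (186q_B). Setting ∂π_B/∂q_B = 0: 244 - 4q_B - 2(q_J) = 0.
So q_J = (421 - 2q_B)/4 and q_B = (244 - 2q_J)/4.
Solving the pair: q_J = 299/3, q_B = 67/6.
Price P = 430 - 2·(665/6) = 625/3.
Juno's profit: (625/3 - 9)·(299/3) - 18931 = 935.8889.

935.89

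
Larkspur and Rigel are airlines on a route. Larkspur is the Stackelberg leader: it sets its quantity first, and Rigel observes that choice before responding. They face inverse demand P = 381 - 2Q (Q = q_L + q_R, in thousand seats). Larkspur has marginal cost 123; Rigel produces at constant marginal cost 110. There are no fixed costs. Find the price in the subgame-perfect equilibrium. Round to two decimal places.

Solve by backward induction. Given q_L, the follower Rigel maximises π_R = (381 - 2q_L - 2q_R)q_R - 110q_R.
Follower FOC: 271 - 2q_L - 4q_R = 0, so q_R(q_L) = (271 - 2q_L)/4.
The leader anticipates this reaction. Substituting into P = 381 - 2Q gives P = 491/2 - q_L, so π_L = (491/2 - q_L)q_L - 123q_L.
Leader FOC: 245/2 - 2q_L = 0, so q_L = 245/4.
Then q_R = (271 - 2·(245/4))/4 = 297/8.
Total output Q = 787/8, so price P = 381 - 2·(787/8) = 737/4.

184.25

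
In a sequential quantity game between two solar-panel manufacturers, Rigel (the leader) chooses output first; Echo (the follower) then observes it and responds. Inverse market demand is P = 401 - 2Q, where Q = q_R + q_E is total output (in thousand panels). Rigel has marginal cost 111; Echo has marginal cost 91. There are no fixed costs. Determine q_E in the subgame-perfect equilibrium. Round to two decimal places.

Solve by backward induction. Given q_R, the follower Echo maximises π_E = (401 - 2q_R - 2q_E)q_E - 91q_E.
Follower FOC: 310 - 2q_R - 4q_E = 0, so q_E(q_R) = (310 - 2q_R)/4.
Rigel substitutes q_E(q_R) into its own profit: π_R = q_R(401 - 2q_R - (310 - 2q_R)/2) - 111q_R = (246 - q_R)q_R - 111q_R.
The leader's first-order condition 135 - 2q_R = 0 yields q_R = 135/2.
Then q_E = (310 - 2·(135/2))/4 = 175/4.

43.75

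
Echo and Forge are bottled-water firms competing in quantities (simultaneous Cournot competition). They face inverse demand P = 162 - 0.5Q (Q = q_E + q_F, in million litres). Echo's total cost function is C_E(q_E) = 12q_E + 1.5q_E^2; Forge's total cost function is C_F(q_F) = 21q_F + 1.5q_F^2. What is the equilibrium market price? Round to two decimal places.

Echo's profit: π_E = (162 - 0.5Q)q_E - (12q_E + (3/2)q_E²). Setting ∂π_E/∂q_E = 0: 150 - 4q_E - (1/2)(q_F) = 0.
Forge's first-order condition: 141 - 4q_F - (1/2)(q_E) = 0.
So q_E = (150 - (1/2)q_F)/4 and q_F = (141 - (1/2)q_E)/4.
Solving the pair: q_E = 706/21, q_F = 652/21.
Total output Q = 194/3, so price P = 162 - (1/2)·(194/3) = 389/3.

129.67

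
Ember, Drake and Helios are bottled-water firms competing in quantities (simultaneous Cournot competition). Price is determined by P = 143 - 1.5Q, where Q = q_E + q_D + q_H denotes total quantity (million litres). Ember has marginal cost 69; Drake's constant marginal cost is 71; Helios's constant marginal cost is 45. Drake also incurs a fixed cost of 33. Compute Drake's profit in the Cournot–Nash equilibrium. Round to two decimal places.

Ember's profit: π_E = (143 - 1.5Q)q_E - (69q_E). Setting ∂π_E/∂q_E = 0: 74 - 3q_E - (3/2)(q_D + q_H) = 0.
Drake's first-order condition: 72 - 3q_D - (3/2)(q_E + q_H) = 0.
Helios's profit: π_H = (143 - 1.5Q)q_H - (45q_H). Setting ∂π_H/∂q_H = 0: 98 - 3q_H - (3/2)(q_E + q_D) = 0.
Summing all 3 equations gives 244 − 6Q = 0, hence Q = 122/3.
Back-substituting: q_E = (74 − 61)/(3/2) = 26/3, q_D = (72 − 61)/(3/2) = 22/3, q_H = (98 − 61)/(3/2) = 74/3.
Price P = 143 - (3/2)·(122/3) = 82.
Drake's profit: (82 - 71)·(22/3) - 33 = 143/3.

47.67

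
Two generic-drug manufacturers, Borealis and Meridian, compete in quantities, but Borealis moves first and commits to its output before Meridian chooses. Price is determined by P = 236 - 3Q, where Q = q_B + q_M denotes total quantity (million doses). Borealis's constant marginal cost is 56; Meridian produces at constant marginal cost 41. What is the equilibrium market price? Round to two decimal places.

97.25

The follower Meridian best-responds to any q_B: π_M = (236 - 3Q)q_M - 41q_M.
Setting the follower's marginal profit to zero, 195 - 3q_B - 6q_M = 0, i.e. q_M = (195 - 3q_B)/6.
The leader anticipates this reaction. Substituting into P = 236 - 3Q gives P = 277/2 - (3/2)q_B, so π_B = (277/2 - (3/2)q_B)q_B - 56q_B.
Leader FOC: 165/2 - 3q_B = 0, so q_B = 55/2.
Then q_M = (195 - 3·(55/2))/6 = 75/4.
Total output Q = 185/4, so price P = 236 - 3·(185/4) = 389/4.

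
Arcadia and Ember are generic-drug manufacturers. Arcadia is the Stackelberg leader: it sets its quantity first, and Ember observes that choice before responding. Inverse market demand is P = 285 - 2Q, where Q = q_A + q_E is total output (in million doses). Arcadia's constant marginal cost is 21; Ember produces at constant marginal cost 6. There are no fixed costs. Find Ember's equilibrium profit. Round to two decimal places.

2983.78

The follower Ember best-responds to any q_A: π_E = (285 - 2Q)q_E - 6q_E.
Follower FOC: 279 - 2q_A - 4q_E = 0, so q_E(q_A) = (279 - 2q_A)/4.
The leader anticipates this reaction. Substituting into P = 285 - 2Q gives P = 291/2 - q_A, so π_A = (291/2 - q_A)q_A - 21q_A.
The leader's first-order condition 249/2 - 2q_A = 0 yields q_A = 249/4.
Then q_E = (279 - 2·(249/4))/4 = 309/8.
Price P = 285 - 2·(807/8) = 333/4.
Ember's profit: (333/4 - 6)·(309/8) = 2983.7813.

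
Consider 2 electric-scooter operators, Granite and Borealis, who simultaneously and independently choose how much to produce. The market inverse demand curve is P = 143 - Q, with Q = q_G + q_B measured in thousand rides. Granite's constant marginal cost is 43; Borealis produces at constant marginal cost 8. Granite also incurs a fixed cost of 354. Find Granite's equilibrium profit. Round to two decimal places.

Granite's profit: π_G = (143 - Q)q_G - (43q_G). Setting ∂π_G/∂q_G = 0: 100 - 2q_G - (q_B) = 0.
Borealis's profit: π_B = (143 - Q)q_B - (8q_B). Setting ∂π_B/∂q_B = 0: 135 - 2q_B - (q_G) = 0.
So q_G = (100 - q_B)/2 and q_B = (135 - q_G)/2.
Solving the pair: q_G = 65/3, q_B = 170/3.
Price P = 143 - 235/3 = 194/3.
Granite's profit: (194/3 - 43)·(65/3) - 354 = 1039/9.

115.44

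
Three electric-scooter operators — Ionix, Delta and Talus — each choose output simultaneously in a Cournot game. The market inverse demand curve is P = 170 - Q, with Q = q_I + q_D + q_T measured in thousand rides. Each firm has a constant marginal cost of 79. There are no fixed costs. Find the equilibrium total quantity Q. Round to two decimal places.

A representative firm's profit is π_i = q_i(170 - Q) - 79q_i.
First-order condition (treating rivals' output as given): 91 - 2q_i - Σ_{j≠i} q_j = 0.
With identical firms every q_j equals q_i, so Σ_{j≠i} q_j = 2q_i and 91 = 4q_i, giving q_i = 91/4.
Total output Q = 91/4 + 91/4 + 91/4 = 273/4.

68.25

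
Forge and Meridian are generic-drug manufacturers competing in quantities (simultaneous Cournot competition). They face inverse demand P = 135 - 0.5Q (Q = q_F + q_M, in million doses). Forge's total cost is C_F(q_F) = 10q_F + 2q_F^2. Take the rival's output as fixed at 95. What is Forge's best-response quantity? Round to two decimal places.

15.50

With the rival's output fixed at 95, Forge's profit is π_F = (135 - (1/2)·95 - (1/2)q_F)q_F - (10q_F + 2q_F²) = (175/2 - (1/2)q_F)q_F - (10q_F + 2q_F²).
∂π_F/∂q_F = 155/2 - 5q_F = 0, so q_F = 31/2.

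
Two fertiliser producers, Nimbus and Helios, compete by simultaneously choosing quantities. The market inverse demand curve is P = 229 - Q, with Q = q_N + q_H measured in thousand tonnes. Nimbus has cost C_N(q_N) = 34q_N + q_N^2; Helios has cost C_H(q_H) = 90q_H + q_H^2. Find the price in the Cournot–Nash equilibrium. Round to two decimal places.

Nimbus's profit: π_N = (229 - Q)q_N - (34q_N + q_N²). Setting ∂π_N/∂q_N = 0: 195 - 4q_N - (q_H) = 0.
Helios's profit: π_H = (229 - Q)q_H - (90q_H + q_H²). Setting ∂π_H/∂q_H = 0: 139 - 4q_H - (q_N) = 0.
Rearranging gives the reaction functions q_N = (195 - q_H)/4 and q_H = (139 - q_N)/4.
Solving the pair: q_N = 641/15, q_H = 361/15.
Total output Q = 334/5, so price P = 229 - 334/5 = 811/5.

162.20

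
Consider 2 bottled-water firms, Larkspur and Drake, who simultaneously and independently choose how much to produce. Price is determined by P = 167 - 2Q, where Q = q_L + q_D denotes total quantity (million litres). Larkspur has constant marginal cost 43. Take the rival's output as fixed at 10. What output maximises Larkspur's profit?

26

With the rival's output fixed at 10, Larkspur's profit is π_L = (167 - 2·10 - 2q_L)q_L - (43q_L) = (147 - 2q_L)q_L - (43q_L).
∂π_L/∂q_L = 104 - 4q_L = 0, so q_L = 26.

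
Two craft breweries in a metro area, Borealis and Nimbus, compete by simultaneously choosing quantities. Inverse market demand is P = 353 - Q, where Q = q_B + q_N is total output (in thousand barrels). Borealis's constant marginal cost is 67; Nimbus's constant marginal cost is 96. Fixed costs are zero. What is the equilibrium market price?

Borealis's profit: π_B = (353 - Q)q_B - (67q_B). Setting ∂π_B/∂q_B = 0: 286 - 2q_B - (q_N) = 0.
Nimbus's first-order condition: 257 - 2q_N - (q_B) = 0.
So q_B = (286 - q_N)/2 and q_N = (257 - q_B)/2.
Substituting one into the other gives q_B = 105 and q_N = 76.
Total output Q = 181, so price P = 353 - 181 = 172.

172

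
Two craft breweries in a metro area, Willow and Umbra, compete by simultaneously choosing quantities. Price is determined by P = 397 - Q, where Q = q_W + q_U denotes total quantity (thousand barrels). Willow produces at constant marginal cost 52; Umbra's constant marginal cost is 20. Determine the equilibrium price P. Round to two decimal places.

156.33

Willow's profit: π_W = (397 - Q)q_W - (52q_W). Setting ∂π_W/∂q_W = 0: 345 - 2q_W - (q_U) = 0.
Umbra's first-order condition: 377 - 2q_U - (q_W) = 0.
Best responses: q_W = (345 - q_U)/2, q_U = (377 - q_W)/2.
Solving the pair: q_W = 313/3, q_U = 409/3.
Total output Q = 722/3, so price P = 397 - 722/3 = 469/3.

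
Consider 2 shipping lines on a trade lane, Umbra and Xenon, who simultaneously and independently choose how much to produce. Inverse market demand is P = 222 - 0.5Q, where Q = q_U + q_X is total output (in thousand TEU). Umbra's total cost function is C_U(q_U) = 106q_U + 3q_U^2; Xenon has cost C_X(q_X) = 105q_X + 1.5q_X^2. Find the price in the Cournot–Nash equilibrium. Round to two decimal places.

Umbra's profit: π_U = (222 - 0.5Q)q_U - (106q_U + 3q_U²). Setting ∂π_U/∂q_U = 0: 116 - 7q_U - (1/2)(q_X) = 0.
Xenon's profit: π_X = (222 - 0.5Q)q_X - (105q_X + (3/2)q_X²). Setting ∂π_X/∂q_X = 0: 117 - 4q_X - (1/2)(q_U) = 0.
Best responses: q_U = (116 - (1/2)q_X)/7, q_X = (117 - (1/2)q_U)/4.
Solving the pair: q_U = 1622/111, q_X = 27.4234.
Total output Q = 42.0360, so price P = 222 - (1/2)·42.0360 = 200.9820.

200.98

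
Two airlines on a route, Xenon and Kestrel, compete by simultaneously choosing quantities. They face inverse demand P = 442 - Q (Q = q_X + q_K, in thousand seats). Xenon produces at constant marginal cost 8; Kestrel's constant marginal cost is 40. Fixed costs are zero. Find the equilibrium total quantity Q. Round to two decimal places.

Xenon's profit: π_X = (442 - Q)q_X - (8q_X). Setting ∂π_X/∂q_X = 0: 434 - 2q_X - (q_K) = 0.
Kestrel's first-order condition: 402 - 2q_K - (q_X) = 0.
Best responses: q_X = (434 - q_K)/2, q_K = (402 - q_X)/2.
Solving the pair: q_X = 466/3, q_K = 370/3.
Total output Q = 466/3 + 370/3 = 836/3.

278.67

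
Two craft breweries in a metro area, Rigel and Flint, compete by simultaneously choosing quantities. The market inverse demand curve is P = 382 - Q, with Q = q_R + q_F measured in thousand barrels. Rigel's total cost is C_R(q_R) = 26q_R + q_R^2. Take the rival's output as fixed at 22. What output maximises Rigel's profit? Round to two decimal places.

83.50

With the rival's output fixed at 22, Rigel's profit is π_R = (382 - 22 - q_R)q_R - (26q_R + q_R²) = (360 - q_R)q_R - (26q_R + q_R²).
∂π_R/∂q_R = 334 - 4q_R = 0, so q_R = 167/2.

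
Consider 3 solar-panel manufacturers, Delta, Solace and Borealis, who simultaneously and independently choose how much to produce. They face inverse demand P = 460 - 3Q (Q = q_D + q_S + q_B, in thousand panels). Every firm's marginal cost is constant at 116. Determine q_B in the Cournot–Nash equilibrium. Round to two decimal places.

28.67

Each firm earns π_i = (460 - 3Q)q_i - 116q_i.
First-order condition (treating rivals' output as given): 344 - 6q_i - 3·Σ_{j≠i} q_j = 0.
With identical firms every q_j equals q_i, so Σ_{j≠i} q_j = 2q_i and 344 = 12q_i, giving q_i = 86/3.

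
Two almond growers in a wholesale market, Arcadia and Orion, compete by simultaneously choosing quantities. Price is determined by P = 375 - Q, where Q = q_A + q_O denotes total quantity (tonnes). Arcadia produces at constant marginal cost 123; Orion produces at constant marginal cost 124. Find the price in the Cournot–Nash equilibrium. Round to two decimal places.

Arcadia's profit: π_A = (375 - Q)q_A - (123q_A). Setting ∂π_A/∂q_A = 0: 252 - 2q_A - (q_O) = 0.
Orion's first-order condition: 251 - 2q_O - (q_A) = 0.
Best responses: q_A = (252 - q_O)/2, q_O = (251 - q_A)/2.
Solving the pair: q_A = 253/3, q_O = 250/3.
Total output Q = 503/3, so price P = 375 - 503/3 = 622/3.

207.33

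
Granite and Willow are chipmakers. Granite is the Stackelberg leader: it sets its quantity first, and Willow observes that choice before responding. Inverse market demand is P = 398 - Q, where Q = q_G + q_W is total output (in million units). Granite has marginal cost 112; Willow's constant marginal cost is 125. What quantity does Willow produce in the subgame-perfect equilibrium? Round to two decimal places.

61.75

Solve by backward induction. Given q_G, the follower Willow maximises π_W = (398 - q_G - q_W)q_W - 125q_W.
Follower FOC: 273 - q_G - 2q_W = 0, so q_W(q_G) = (273 - q_G)/2.
The leader anticipates this reaction. Substituting into P = 398 - Q gives P = 523/2 - (1/2)q_G, so π_G = (523/2 - (1/2)q_G)q_G - 112q_G.
Maximising: ∂π_G/∂q_G = 299/2 - q_G = 0, giving q_G = 299/2.
Then q_W = (273 - 299/2)/2 = 247/4.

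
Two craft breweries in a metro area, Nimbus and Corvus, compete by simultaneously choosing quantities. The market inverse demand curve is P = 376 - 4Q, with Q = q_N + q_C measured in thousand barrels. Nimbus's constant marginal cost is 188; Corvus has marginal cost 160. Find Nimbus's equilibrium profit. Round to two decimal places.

Nimbus's profit: π_N = (376 - 4Q)q_N - (188q_N). Setting ∂π_N/∂q_N = 0: 188 - 8q_N - 4(q_C) = 0.
Corvus's first-order condition: 216 - 8q_C - 4(q_N) = 0.
So q_N = (188 - 4q_C)/8 and q_C = (216 - 4q_N)/8.
Substituting one into the other gives q_N = 40/3 and q_C = 61/3.
Price P = 376 - 4·(101/3) = 724/3.
Nimbus's profit: (724/3 - 188)·(40/3) = 711.1111.

711.11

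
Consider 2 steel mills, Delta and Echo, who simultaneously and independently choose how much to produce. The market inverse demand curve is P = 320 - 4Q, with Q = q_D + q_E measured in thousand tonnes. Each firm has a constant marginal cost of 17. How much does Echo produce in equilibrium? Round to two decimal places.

25.25

A representative firm's profit is π_i = q_i(320 - 4Q) - 17q_i.
First-order condition (treating rivals' output as given): 303 - 8q_i - 4q_j = 0.
By symmetry each firm produces the same amount; substituting q_j = q_i yields q_i = 303/12 = 101/4.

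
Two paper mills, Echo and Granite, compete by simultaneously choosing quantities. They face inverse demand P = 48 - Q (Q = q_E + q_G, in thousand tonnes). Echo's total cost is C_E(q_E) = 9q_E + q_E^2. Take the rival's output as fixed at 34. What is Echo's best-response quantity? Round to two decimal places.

1.25

With the rival's output fixed at 34, Echo's profit is π_E = (48 - 34 - q_E)q_E - (9q_E + q_E²) = (14 - q_E)q_E - (9q_E + q_E²).
∂π_E/∂q_E = 5 - 4q_E = 0, so q_E = 5/4.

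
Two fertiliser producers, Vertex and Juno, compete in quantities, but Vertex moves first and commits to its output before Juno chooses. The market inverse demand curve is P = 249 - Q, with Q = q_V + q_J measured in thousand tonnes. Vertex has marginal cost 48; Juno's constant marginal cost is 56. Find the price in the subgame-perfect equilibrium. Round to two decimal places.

100.25

Solve by backward induction. Given q_V, the follower Juno maximises π_J = (249 - q_V - q_J)q_J - 56q_J.
Setting the follower's marginal profit to zero, 193 - q_V - 2q_J = 0, i.e. q_J = (193 - q_V)/2.
The leader anticipates this reaction. Substituting into P = 249 - Q gives P = 305/2 - (1/2)q_V, so π_V = (305/2 - (1/2)q_V)q_V - 48q_V.
Maximising: ∂π_V/∂q_V = 209/2 - q_V = 0, giving q_V = 209/2.
Then q_J = (193 - 209/2)/2 = 177/4.
Total output Q = 595/4, so price P = 249 - 595/4 = 401/4.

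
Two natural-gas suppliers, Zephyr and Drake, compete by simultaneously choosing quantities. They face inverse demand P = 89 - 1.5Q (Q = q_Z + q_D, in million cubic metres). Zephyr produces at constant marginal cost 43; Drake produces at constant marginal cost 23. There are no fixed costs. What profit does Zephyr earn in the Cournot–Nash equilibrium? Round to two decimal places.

Zephyr's profit: π_Z = (89 - 1.5Q)q_Z - (43q_Z). Setting ∂π_Z/∂q_Z = 0: 46 - 3q_Z - (3/2)(q_D) = 0.
Drake's profit: π_D = (89 - 1.5Q)q_D - (23q_D). Setting ∂π_D/∂q_D = 0: 66 - 3q_D - (3/2)(q_Z) = 0.
Best responses: q_Z = (46 - (3/2)q_D)/3, q_D = (66 - (3/2)q_Z)/3.
Solving the pair: q_Z = 52/9, q_D = 172/9.
Price P = 89 - (3/2)·(224/9) = 155/3.
Zephyr's profit: (155/3 - 43)·(52/9) = 1352/27.

50.07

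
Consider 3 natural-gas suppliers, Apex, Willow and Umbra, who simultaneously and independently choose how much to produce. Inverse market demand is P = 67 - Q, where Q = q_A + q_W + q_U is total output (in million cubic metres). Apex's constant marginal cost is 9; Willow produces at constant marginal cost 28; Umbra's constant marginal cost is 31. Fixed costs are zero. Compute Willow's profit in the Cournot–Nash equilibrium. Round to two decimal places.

33.06

Apex's profit: π_A = (67 - Q)q_A - (9q_A). Setting ∂π_A/∂q_A = 0: 58 - 2q_A - (q_W + q_U) = 0.
Willow's first-order condition: 39 - 2q_W - (q_A + q_U) = 0.
Umbra's first-order condition: 36 - 2q_U - (q_A + q_W) = 0.
Adding the 3 conditions: 133 − 2Q − 2Q = 0, i.e. Q = 133/4.
Back-substituting: q_A = (58 − 133/4) = 99/4, q_W = (39 − 133/4) = 23/4, q_U = (36 − 133/4) = 11/4.
Price P = 67 - 133/4 = 135/4.
Willow's profit: (135/4 - 28)·(23/4) = 529/16.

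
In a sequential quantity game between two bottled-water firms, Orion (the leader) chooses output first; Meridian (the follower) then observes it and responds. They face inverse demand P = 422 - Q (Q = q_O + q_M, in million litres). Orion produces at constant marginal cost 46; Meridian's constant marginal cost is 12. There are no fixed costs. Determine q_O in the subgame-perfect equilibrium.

171

The follower Meridian best-responds to any q_O: π_M = (422 - Q)q_M - 12q_M.
Setting the follower's marginal profit to zero, 410 - q_O - 2q_M = 0, i.e. q_M = (410 - q_O)/2.
The leader anticipates this reaction. Substituting into P = 422 - Q gives P = 217 - (1/2)q_O, so π_O = (217 - (1/2)q_O)q_O - 46q_O.
The leader's first-order condition 171 - q_O = 0 yields q_O = 171.
Then q_M = (410 - 171)/2 = 239/2.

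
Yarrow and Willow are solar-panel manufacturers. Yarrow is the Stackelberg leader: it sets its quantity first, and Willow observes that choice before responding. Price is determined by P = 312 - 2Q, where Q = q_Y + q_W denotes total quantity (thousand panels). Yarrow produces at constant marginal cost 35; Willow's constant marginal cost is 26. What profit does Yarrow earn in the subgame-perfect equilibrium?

Solve by backward induction. Given q_Y, the follower Willow maximises π_W = (312 - 2q_Y - 2q_W)q_W - 26q_W.
∂π_W/∂q_W = 286 - 2q_Y - 4q_W = 0 gives the reaction function q_W = (286 - 2q_Y)/4.
The leader anticipates this reaction. Substituting into P = 312 - 2Q gives P = 169 - q_Y, so π_Y = (169 - q_Y)q_Y - 35q_Y.
Leader FOC: 134 - 2q_Y = 0, so q_Y = 67.
Then q_W = (286 - 2·67)/4 = 38.
Price P = 312 - 2·105 = 102.
Yarrow's profit: (102 - 35)·67 = 4489.

4489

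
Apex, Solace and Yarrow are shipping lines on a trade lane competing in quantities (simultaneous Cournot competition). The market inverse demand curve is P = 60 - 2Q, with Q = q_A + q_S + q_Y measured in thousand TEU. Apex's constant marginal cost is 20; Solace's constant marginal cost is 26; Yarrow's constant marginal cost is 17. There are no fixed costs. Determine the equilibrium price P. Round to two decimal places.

Apex's profit: π_A = (60 - 2Q)q_A - (20q_A). Setting ∂π_A/∂q_A = 0: 40 - 4q_A - 2(q_S + q_Y) = 0.
Solace's profit: π_S = (60 - 2Q)q_S - (26q_S). Setting ∂π_S/∂q_S = 0: 34 - 4q_S - 2(q_A + q_Y) = 0.
Yarrow's profit: π_Y = (60 - 2Q)q_Y - (17q_Y). Setting ∂π_Y/∂q_Y = 0: 43 - 4q_Y - 2(q_A + q_S) = 0.
Adding the 3 first-order conditions: 117 − 8Q = 0, so Q = 117/8.
Back-substituting: q_A = (40 − 117/4)/2 = 43/8, q_S = (34 − 117/4)/2 = 19/8, q_Y = (43 − 117/4)/2 = 55/8.
Total output Q = 117/8, so price P = 60 - 2·(117/8) = 123/4.

30.75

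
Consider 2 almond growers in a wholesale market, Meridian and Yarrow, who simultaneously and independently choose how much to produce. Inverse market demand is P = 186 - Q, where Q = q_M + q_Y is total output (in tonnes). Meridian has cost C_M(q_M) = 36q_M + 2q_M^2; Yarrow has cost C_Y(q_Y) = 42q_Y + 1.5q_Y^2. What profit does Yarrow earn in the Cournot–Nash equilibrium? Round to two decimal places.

Meridian's profit: π_M = (186 - Q)q_M - (36q_M + 2q_M²). Setting ∂π_M/∂q_M = 0: 150 - 6q_M - (q_Y) = 0.
Yarrow's first-order condition: 144 - 5q_Y - (q_M) = 0.
Rearranging gives the reaction functions q_M = (150 - q_Y)/6 and q_Y = (144 - q_M)/5.
Solving the pair: q_M = 606/29, q_Y = 714/29.
Price P = 186 - 1320/29 = 140.4828.
Yarrow's profit: 140.4828·(714/29) - 42·(714/29) - (3/2)(714/29)² = 1515.4459.

1515.45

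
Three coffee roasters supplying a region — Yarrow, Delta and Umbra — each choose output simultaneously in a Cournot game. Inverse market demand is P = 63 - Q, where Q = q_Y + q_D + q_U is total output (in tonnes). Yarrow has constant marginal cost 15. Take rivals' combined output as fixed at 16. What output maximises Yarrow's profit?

With rivals' combined output fixed at 16, Yarrow's profit is π_Y = (63 - 16 - q_Y)q_Y - (15q_Y) = (47 - q_Y)q_Y - (15q_Y).
∂π_Y/∂q_Y = 32 - 2q_Y = 0, so q_Y = 16.

16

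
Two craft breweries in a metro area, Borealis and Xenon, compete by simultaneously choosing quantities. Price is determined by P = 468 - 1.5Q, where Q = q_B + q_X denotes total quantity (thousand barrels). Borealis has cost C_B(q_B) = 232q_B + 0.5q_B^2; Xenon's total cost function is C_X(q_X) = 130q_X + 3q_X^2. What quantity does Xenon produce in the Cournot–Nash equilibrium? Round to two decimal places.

29.57

Borealis's profit: π_B = (468 - 1.5Q)q_B - (232q_B + (1/2)q_B²). Setting ∂π_B/∂q_B = 0: 236 - 4q_B - (3/2)(q_X) = 0.
Xenon's profit: π_X = (468 - 1.5Q)q_X - (130q_X + 3q_X²). Setting ∂π_X/∂q_X = 0: 338 - 9q_X - (3/2)(q_B) = 0.
Best responses: q_B = (236 - (3/2)q_X)/4, q_X = (338 - (3/2)q_B)/9.
Substituting one into the other gives q_B = 47.9111 and q_X = 29.5704.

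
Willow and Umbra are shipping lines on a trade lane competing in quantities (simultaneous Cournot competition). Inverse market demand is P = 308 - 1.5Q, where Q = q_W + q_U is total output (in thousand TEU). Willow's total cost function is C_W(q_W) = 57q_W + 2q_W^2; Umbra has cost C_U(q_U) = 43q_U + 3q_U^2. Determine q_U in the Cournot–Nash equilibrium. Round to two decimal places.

Willow's profit: π_W = (308 - 1.5Q)q_W - (57q_W + 2q_W²). Setting ∂π_W/∂q_W = 0: 251 - 7q_W - (3/2)(q_U) = 0.
Umbra's first-order condition: 265 - 9q_U - (3/2)(q_W) = 0.
So q_W = (251 - (3/2)q_U)/7 and q_U = (265 - (3/2)q_W)/9.
Solving the pair: q_W = 30.6420, q_U = 24.3374.

24.34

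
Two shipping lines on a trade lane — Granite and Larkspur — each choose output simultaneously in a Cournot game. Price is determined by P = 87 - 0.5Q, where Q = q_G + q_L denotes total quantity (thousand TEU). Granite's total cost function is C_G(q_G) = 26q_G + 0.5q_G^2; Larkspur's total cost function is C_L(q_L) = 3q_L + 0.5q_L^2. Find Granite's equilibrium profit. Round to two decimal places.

Granite's profit: π_G = (87 - 0.5Q)q_G - (26q_G + (1/2)q_G²). Setting ∂π_G/∂q_G = 0: 61 - 2q_G - (1/2)(q_L) = 0.
Larkspur's profit: π_L = (87 - 0.5Q)q_L - (3q_L + (1/2)q_L²). Setting ∂π_L/∂q_L = 0: 84 - 2q_L - (1/2)(q_G) = 0.
So q_G = (61 - (1/2)q_L)/2 and q_L = (84 - (1/2)q_G)/2.
Substituting one into the other gives q_G = 64/3 and q_L = 110/3.
Price P = 87 - (1/2)·58 = 58.
Granite's profit: 58·(64/3) - 26·(64/3) - (1/2)(64/3)² = 455.1111.

455.11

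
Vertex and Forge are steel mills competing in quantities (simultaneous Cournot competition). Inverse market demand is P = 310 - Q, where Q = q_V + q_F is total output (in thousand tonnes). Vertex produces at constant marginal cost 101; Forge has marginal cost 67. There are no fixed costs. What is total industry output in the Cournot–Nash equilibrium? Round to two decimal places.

150.67

Vertex's profit: π_V = (310 - Q)q_V - (101q_V). Setting ∂π_V/∂q_V = 0: 209 - 2q_V - (q_F) = 0.
Forge's first-order condition: 243 - 2q_F - (q_V) = 0.
So q_V = (209 - q_F)/2 and q_F = (243 - q_V)/2.
Substituting one into the other gives q_V = 175/3 and q_F = 277/3.
Total output Q = 175/3 + 277/3 = 452/3.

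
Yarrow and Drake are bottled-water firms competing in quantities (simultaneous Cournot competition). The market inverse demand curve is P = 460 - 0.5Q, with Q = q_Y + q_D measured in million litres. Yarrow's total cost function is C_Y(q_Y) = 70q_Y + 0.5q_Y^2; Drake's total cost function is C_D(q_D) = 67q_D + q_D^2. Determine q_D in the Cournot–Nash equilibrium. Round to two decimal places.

Yarrow's profit: π_Y = (460 - 0.5Q)q_Y - (70q_Y + (1/2)q_Y²). Setting ∂π_Y/∂q_Y = 0: 390 - 2q_Y - (1/2)(q_D) = 0.
Drake's first-order condition: 393 - 3q_D - (1/2)(q_Y) = 0.
Best responses: q_Y = (390 - (1/2)q_D)/2, q_D = (393 - (1/2)q_Y)/3.
Solving the pair: q_Y = 169.3043, q_D = 102.7826.

102.78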